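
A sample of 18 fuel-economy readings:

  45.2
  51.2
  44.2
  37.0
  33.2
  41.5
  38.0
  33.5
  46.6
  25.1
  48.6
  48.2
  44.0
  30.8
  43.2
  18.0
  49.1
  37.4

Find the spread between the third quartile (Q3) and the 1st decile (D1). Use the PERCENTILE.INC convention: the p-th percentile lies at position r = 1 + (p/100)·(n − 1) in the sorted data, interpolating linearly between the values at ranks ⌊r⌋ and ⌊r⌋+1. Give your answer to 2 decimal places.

Sorted: 18.0, 25.1, 30.8, 33.2, 33.5, 37.0, 37.4, 38.0, 41.5, 43.2, 44.0, 44.2, 45.2, 46.6, 48.2, 48.6, 49.1, 51.2.
n = 18.
P10: r = 2.7; ranks 2–3 are 25.1, 30.8; interpolating gives 29.09.
P75: r = 13.75; ranks 13–14 are 45.2, 46.6; interpolating gives 46.25.
Difference: 46.25 − 29.09 = 17.16.

17.16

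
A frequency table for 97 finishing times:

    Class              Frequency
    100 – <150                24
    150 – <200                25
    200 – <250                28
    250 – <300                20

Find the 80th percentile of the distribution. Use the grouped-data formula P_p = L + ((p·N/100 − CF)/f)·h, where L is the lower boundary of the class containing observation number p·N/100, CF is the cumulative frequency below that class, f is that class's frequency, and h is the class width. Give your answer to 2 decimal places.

251.50

N = 97; target position k = 80/100 · 97 = 77.6.
Cumulative frequencies: 24, 49, 77, 97.
Observation 77.6 falls in the class 250 – <300.
L = 250, CF = 77, f = 20, h = 50.
P80 = 250 + ((77.6 − 77)/20)·50 = 250 + 1.5 = 251.5.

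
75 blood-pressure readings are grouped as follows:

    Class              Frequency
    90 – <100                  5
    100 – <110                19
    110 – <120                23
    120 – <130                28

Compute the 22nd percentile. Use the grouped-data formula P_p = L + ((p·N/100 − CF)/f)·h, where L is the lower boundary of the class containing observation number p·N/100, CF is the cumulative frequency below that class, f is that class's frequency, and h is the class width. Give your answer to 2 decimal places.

106.05

N = 75; target position k = 22/100 · 75 = 16.5.
Cumulative frequencies: 5, 24, 47, 75.
Observation 16.5 falls in the class 100 – <110.
L = 100, CF = 5, f = 19, h = 10.
P22 = 100 + ((16.5 − 5)/19)·10 = 100 + 6.05263 = 106.053.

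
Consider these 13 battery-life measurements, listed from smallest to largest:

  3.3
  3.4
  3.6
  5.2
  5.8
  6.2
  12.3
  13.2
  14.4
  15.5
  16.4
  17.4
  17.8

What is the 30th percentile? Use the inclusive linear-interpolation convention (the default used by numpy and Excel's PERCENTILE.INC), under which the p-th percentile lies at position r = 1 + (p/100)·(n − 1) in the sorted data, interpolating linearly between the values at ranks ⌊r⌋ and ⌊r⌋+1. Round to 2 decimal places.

5.56

n = 13.
r = 1 + (30/100)·(13 − 1) = 1 + 3.6 = 4.6.
Rank 4 is 5.2 and rank 5 is 5.8.
Interpolate: 5.2 + 0.6·(5.8 − 5.2) = 5.2 + 0.6·0.6 = 5.56.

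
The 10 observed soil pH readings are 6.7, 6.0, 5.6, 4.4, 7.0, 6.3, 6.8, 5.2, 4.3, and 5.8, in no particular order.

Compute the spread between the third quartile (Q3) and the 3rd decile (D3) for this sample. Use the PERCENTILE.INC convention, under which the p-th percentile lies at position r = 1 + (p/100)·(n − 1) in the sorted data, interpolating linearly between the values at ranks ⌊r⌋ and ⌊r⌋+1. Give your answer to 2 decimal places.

Sorted: 4.3, 4.4, 5.2, 5.6, 5.8, 6.0, 6.3, 6.7, 6.8, 7.0.
n = 10.
P30: r = 3.7; ranks 3–4 are 5.2, 5.6; interpolating gives 5.48.
P75: r = 7.75; ranks 7–8 are 6.3, 6.7; interpolating gives 6.6.
Difference: 6.6 − 5.48 = 1.12.

1.12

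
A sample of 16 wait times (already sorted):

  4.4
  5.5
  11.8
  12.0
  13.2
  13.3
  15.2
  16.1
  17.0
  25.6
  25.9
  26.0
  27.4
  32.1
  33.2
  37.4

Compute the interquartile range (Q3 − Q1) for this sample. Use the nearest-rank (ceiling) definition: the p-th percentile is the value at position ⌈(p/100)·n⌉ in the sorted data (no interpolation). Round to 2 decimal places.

14.00

n = 16.
P25: rank ⌈25/100·16⌉ = 4 → 12.
P75: rank ⌈75/100·16⌉ = 12 → 26.
Difference: 26 − 12 = 14.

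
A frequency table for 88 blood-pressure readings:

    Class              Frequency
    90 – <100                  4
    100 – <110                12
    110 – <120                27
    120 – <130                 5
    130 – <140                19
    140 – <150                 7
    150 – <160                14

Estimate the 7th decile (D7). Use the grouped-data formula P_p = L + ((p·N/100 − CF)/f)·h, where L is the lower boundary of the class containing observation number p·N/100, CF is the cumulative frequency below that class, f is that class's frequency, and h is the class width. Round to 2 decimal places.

N = 88; target position k = 70/100 · 88 = 61.6.
Cumulative frequencies: 4, 16, 43, 48, 67, 74, 88.
Observation 61.6 falls in the class 130 – <140.
L = 130, CF = 48, f = 19, h = 10.
P70 = 130 + ((61.6 − 48)/19)·10 = 130 + 7.15789 = 137.158.

137.16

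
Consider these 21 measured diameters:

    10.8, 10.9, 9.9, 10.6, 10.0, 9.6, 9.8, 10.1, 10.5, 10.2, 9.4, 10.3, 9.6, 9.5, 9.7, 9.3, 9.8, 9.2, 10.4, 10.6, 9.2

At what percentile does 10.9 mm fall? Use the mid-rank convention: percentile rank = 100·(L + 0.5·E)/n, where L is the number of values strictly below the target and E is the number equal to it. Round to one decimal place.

Sorted: 9.2, 9.2, 9.3, 9.4, 9.5, 9.6, 9.6, 9.7, 9.8, 9.8, 9.9, 10.0, 10.1, 10.2, 10.3, 10.4, 10.5, 10.6, 10.6, 10.8, 10.9.
Count below 10.9: L = 20; count equal: E = 1; n = 21.
Percentile rank = 100·(20 + 0.5·1)/21 = 100·20.5/21 = 97.62.

97.6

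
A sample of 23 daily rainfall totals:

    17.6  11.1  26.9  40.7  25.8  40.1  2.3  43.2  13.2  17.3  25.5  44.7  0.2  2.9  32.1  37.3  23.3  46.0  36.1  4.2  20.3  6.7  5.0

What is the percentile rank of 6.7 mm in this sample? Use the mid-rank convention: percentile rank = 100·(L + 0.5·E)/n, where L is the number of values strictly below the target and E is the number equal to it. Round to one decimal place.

23.9

Sorted: 0.2, 2.3, 2.9, 4.2, 5.0, 6.7, 11.1, 13.2, 17.3, 17.6, 20.3, 23.3, 25.5, 25.8, 26.9, 32.1, 36.1, 37.3, 40.1, 40.7, 43.2, 44.7, 46.0.
Count below 6.7: L = 5; count equal: E = 1; n = 23.
Percentile rank = 100·(5 + 0.5·1)/23 = 100·5.5/23 = 23.91.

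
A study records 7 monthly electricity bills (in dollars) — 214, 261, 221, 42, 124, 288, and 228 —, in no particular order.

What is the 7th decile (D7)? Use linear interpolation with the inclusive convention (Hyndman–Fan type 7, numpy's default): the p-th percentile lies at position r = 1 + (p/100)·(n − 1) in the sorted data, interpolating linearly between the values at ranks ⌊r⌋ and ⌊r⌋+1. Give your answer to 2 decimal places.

234.60

Sorted: 42, 124, 214, 221, 228, 261, 288.
n = 7.
r = 1 + (70/100)·(7 − 1) = 1 + 4.2 = 5.2.
Rank 5 is 228 and rank 6 is 261.
Interpolate: 228 + 0.2·(261 − 228) = 228 + 0.2·33 = 234.6.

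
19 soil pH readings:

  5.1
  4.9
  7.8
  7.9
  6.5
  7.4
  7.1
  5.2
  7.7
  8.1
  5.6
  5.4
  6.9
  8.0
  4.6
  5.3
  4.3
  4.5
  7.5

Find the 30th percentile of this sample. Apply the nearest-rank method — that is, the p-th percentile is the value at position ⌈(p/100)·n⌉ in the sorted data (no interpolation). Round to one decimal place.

5.2

Sorted: 4.3, 4.5, 4.6, 4.9, 5.1, 5.2, 5.3, 5.4, 5.6, 6.5, 6.9, 7.1, 7.4, 7.5, 7.7, 7.8, 7.9, 8.0, 8.1.
n = 19.
Position = ⌈30/100 · 19⌉ = ⌈5.7⌉ = 6.
The value at rank 6 is 5.2.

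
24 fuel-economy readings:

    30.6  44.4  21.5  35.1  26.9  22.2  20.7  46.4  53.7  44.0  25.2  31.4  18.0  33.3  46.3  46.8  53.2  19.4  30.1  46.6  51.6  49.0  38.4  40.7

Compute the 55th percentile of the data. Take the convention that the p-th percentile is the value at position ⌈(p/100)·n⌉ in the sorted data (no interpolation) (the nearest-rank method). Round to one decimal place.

Sorted: 18.0, 19.4, 20.7, 21.5, 22.2, 25.2, 26.9, 30.1, 30.6, 31.4, 33.3, 35.1, 38.4, 40.7, 44.0, 44.4, 46.3, 46.4, 46.6, 46.8, 49.0, 51.6, 53.2, 53.7.
n = 24.
Position = ⌈55/100 · 24⌉ = ⌈13.2⌉ = 14.
The value at rank 14 is 40.7.

40.7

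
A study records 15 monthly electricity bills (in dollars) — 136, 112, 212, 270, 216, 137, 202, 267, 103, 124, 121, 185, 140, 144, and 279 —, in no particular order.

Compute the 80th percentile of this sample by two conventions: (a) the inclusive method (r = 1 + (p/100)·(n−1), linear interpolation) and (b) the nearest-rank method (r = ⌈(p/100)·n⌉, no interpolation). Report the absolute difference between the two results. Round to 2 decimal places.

10.20

Sorted: 103, 112, 121, 124, 136, 137, 140, 144, 185, 202, 212, 216, 267, 270, 279.
n = 15.
(a) r = 12.2; between ranks 12 (216) and 13 (267): 226.2.
(b) the nearest-rank method: rank 12 → 216.
|226.2 − 216| = 10.2.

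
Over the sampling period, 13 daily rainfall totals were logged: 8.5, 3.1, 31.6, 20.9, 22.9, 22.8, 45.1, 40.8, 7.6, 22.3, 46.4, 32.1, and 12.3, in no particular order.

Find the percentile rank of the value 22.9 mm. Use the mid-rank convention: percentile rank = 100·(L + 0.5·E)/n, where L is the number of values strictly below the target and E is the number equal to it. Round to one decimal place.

Sorted: 3.1, 7.6, 8.5, 12.3, 20.9, 22.3, 22.8, 22.9, 31.6, 32.1, 40.8, 45.1, 46.4.
Count below 22.9: L = 7; count equal: E = 1; n = 13.
Percentile rank = 100·(7 + 0.5·1)/13 = 100·7.5/13 = 57.69.

57.7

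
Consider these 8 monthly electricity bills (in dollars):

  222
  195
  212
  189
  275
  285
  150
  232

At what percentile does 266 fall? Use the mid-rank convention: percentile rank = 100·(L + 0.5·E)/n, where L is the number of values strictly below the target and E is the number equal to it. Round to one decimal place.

75.0

Sorted: 150, 189, 195, 212, 222, 232, 275, 285.
Count below 266: L = 6; count equal: E = 0; n = 8.
Percentile rank = 100·(6 + 0.5·0)/8 = 100·6/8 = 75.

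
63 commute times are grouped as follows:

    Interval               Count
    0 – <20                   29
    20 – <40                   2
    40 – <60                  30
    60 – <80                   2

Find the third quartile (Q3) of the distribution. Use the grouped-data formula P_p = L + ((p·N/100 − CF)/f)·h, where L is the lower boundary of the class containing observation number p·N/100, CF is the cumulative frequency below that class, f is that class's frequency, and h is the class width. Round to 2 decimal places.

N = 63; target position k = 75/100 · 63 = 47.25.
Cumulative frequencies: 29, 31, 61, 63.
Observation 47.25 falls in the class 40 – <60.
L = 40, CF = 31, f = 30, h = 20.
P75 = 40 + ((47.25 − 31)/30)·20 = 40 + 10.8333 = 50.8333.

50.83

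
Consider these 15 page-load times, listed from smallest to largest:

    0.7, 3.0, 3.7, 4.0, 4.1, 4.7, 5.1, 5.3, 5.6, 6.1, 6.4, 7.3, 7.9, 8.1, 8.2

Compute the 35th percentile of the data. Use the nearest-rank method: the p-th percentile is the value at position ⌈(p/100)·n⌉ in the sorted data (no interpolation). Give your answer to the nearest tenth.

n = 15.
Position = ⌈35/100 · 15⌉ = ⌈5.25⌉ = 6.
The value at rank 6 is 4.7.

4.7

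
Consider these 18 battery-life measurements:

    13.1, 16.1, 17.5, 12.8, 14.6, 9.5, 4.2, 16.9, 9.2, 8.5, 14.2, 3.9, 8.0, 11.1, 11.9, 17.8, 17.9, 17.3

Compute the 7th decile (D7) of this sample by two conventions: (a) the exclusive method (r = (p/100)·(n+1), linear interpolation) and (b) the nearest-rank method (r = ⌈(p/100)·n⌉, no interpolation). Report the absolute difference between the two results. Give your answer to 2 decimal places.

0.24

Sorted: 3.9, 4.2, 8.0, 8.5, 9.2, 9.5, 11.1, 11.9, 12.8, 13.1, 14.2, 14.6, 16.1, 16.9, 17.3, 17.5, 17.8, 17.9.
n = 18.
(a) r = 13.3; between ranks 13 (16.1) and 14 (16.9): 16.34.
(b) the nearest-rank method: rank 13 → 16.1.
|16.34 − 16.1| = 0.24.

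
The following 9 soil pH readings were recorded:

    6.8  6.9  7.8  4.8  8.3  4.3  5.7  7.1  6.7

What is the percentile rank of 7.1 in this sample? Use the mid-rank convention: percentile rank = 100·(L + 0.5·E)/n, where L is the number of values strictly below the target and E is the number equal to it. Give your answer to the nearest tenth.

72.2

Sorted: 4.3, 4.8, 5.7, 6.7, 6.8, 6.9, 7.1, 7.8, 8.3.
Count below 7.1: L = 6; count equal: E = 1; n = 9.
Percentile rank = 100·(6 + 0.5·1)/9 = 100·6.5/9 = 72.22.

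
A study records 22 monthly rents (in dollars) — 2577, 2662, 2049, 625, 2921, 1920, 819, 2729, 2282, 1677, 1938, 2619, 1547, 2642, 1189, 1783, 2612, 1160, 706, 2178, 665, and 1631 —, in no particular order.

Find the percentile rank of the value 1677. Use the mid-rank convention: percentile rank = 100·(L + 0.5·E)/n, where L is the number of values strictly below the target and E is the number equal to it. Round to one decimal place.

38.6

Sorted: 625, 665, 706, 819, 1160, 1189, 1547, 1631, 1677, 1783, 1920, 1938, 2049, 2178, 2282, 2577, 2612, 2619, 2642, 2662, 2729, 2921.
Count below 1677: L = 8; count equal: E = 1; n = 22.
Percentile rank = 100·(8 + 0.5·1)/22 = 100·8.5/22 = 38.64.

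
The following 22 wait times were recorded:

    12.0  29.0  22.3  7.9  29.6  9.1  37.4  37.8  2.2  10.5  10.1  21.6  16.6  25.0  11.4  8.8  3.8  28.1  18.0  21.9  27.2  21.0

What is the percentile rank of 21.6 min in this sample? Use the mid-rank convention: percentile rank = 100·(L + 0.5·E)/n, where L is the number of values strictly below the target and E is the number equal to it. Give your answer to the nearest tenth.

Sorted: 2.2, 3.8, 7.9, 8.8, 9.1, 10.1, 10.5, 11.4, 12.0, 16.6, 18.0, 21.0, 21.6, 21.9, 22.3, 25.0, 27.2, 28.1, 29.0, 29.6, 37.4, 37.8.
Count below 21.6: L = 12; count equal: E = 1; n = 22.
Percentile rank = 100·(12 + 0.5·1)/22 = 100·12.5/22 = 56.82.

56.8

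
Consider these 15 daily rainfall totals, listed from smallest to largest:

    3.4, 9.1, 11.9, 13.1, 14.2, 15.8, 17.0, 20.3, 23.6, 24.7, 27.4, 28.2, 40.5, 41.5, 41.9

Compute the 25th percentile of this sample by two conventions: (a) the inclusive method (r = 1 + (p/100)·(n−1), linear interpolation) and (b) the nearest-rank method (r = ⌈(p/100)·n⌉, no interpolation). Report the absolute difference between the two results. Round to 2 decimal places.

0.55

n = 15.
(a) r = 4.5; between ranks 4 (13.1) and 5 (14.2): 13.65.
(b) the nearest-rank method: rank 4 → 13.1.
|13.65 − 13.1| = 0.55.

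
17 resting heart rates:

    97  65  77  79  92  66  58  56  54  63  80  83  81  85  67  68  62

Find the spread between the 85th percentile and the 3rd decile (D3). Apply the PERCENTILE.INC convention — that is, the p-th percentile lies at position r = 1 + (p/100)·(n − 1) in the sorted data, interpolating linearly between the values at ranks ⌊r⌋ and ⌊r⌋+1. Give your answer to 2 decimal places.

Sorted: 54, 56, 58, 62, 63, 65, 66, 67, 68, 77, 79, 80, 81, 83, 85, 92, 97.
n = 17.
P30: r = 5.8; ranks 5–6 are 63, 65; interpolating gives 64.6.
P85: r = 14.6; ranks 14–15 are 83, 85; interpolating gives 84.2.
Difference: 84.2 − 64.6 = 19.6.

19.60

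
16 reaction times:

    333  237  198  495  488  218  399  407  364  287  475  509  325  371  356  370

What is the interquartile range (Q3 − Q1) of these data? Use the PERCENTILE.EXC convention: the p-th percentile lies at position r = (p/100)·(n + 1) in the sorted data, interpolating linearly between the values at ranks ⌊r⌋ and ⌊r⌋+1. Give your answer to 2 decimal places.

Sorted: 198, 218, 237, 287, 325, 333, 356, 364, 370, 371, 399, 407, 475, 488, 495, 509.
n = 16.
P25: r = 4.25; ranks 4–5 are 287, 325; interpolating gives 296.5.
P75: r = 12.75; ranks 12–13 are 407, 475; interpolating gives 458.
Difference: 458 − 296.5 = 161.5.

161.50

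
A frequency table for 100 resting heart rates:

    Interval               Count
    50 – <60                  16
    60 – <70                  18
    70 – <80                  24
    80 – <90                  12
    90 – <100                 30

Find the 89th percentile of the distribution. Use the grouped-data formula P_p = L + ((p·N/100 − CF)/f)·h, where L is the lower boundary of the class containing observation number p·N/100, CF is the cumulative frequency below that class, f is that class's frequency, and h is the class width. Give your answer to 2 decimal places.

N = 100; target position k = 89/100 · 100 = 89.
Cumulative frequencies: 16, 34, 58, 70, 100.
Observation 89 falls in the class 90 – <100.
L = 90, CF = 70, f = 30, h = 10.
P89 = 90 + ((89 − 70)/30)·10 = 90 + 6.33333 = 96.3333.

96.33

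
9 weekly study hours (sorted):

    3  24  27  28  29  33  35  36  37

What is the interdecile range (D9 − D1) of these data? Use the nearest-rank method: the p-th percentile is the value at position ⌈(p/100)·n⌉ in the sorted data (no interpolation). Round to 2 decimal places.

n = 9.
P10: rank ⌈10/100·9⌉ = 1 → 3.
P90: rank ⌈90/100·9⌉ = 9 → 37.
Difference: 37 − 3 = 34.

34.00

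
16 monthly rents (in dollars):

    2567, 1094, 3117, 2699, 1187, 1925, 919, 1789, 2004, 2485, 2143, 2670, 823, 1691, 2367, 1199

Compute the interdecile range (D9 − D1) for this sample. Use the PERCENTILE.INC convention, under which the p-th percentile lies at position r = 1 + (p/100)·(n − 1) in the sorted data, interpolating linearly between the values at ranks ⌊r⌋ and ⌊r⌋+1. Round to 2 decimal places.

1678.00

Sorted: 823, 919, 1094, 1187, 1199, 1691, 1789, 1925, 2004, 2143, 2367, 2485, 2567, 2670, 2699, 3117.
n = 16.
P10: r = 2.5; ranks 2–3 are 919, 1094; interpolating gives 1006.5.
P90: r = 14.5; ranks 14–15 are 2670, 2699; interpolating gives 2684.5.
Difference: 2684.5 − 1006.5 = 1678.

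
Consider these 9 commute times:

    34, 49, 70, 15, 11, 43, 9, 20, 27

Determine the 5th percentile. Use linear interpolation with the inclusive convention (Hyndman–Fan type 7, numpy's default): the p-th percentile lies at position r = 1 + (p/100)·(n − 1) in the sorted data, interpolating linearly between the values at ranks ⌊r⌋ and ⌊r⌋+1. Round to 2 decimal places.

Sorted: 9, 11, 15, 20, 27, 34, 43, 49, 70.
n = 9.
r = 1 + (5/100)·(9 − 1) = 1 + 0.4 = 1.4.
Rank 1 is 9 and rank 2 is 11.
Interpolate: 9 + 0.4·(11 − 9) = 9 + 0.4·2 = 9.8.

9.80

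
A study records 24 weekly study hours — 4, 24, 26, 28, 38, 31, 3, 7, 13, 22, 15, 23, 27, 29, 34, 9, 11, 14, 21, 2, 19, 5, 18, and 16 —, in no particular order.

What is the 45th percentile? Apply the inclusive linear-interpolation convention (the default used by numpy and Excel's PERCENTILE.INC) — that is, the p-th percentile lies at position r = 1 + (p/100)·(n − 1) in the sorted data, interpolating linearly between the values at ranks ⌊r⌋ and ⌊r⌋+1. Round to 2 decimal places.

16.70

Sorted: 2, 3, 4, 5, 7, 9, 11, 13, 14, 15, 16, 18, 19, 21, 22, 23, 24, 26, 27, 28, 29, 31, 34, 38.
n = 24.
r = 1 + (45/100)·(24 − 1) = 1 + 10.35 = 11.35.
Rank 11 is 16 and rank 12 is 18.
Interpolate: 16 + 0.35·(18 − 16) = 16 + 0.35·2 = 16.7.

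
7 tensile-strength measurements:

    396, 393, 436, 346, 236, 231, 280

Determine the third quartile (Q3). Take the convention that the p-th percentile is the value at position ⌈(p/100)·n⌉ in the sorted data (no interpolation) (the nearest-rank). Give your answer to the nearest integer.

Sorted: 231, 236, 280, 346, 393, 396, 436.
n = 7.
Position = ⌈75/100 · 7⌉ = ⌈5.25⌉ = 6.
The value at rank 6 is 396.

396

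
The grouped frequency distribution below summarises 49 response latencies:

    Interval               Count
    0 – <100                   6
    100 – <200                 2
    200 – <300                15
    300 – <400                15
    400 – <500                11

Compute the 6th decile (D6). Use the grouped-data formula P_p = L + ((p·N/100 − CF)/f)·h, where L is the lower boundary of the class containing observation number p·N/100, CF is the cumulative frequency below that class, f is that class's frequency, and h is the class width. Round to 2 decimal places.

N = 49; target position k = 60/100 · 49 = 29.4.
Cumulative frequencies: 6, 8, 23, 38, 49.
Observation 29.4 falls in the class 300 – <400.
L = 300, CF = 23, f = 15, h = 100.
P60 = 300 + ((29.4 − 23)/15)·100 = 300 + 42.6667 = 342.667.

342.67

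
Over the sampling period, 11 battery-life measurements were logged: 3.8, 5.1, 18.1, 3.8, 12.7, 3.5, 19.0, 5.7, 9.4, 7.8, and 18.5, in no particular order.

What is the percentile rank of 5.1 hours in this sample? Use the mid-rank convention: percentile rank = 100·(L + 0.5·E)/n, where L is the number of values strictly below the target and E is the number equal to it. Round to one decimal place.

Sorted: 3.5, 3.8, 3.8, 5.1, 5.7, 7.8, 9.4, 12.7, 18.1, 18.5, 19.0.
Count below 5.1: L = 3; count equal: E = 1; n = 11.
Percentile rank = 100·(3 + 0.5·1)/11 = 100·3.5/11 = 31.82.

31.8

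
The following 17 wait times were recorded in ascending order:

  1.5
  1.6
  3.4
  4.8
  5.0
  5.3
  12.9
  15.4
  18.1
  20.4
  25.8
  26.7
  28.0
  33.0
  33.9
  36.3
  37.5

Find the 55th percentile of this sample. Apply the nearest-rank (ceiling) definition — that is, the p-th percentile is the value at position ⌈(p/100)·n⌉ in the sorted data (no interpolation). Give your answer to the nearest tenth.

20.4

n = 17.
Position = ⌈55/100 · 17⌉ = ⌈9.35⌉ = 10.
The value at rank 10 is 20.4.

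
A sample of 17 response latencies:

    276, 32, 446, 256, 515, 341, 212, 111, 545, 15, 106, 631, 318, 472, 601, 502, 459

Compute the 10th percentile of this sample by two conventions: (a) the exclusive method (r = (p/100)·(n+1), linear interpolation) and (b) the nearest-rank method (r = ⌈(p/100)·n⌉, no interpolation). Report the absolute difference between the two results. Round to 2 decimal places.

3.40

Sorted: 15, 32, 106, 111, 212, 256, 276, 318, 341, 446, 459, 472, 502, 515, 545, 601, 631.
n = 17.
(a) r = 1.8; between ranks 1 (15) and 2 (32): 28.6.
(b) the nearest-rank method: rank 2 → 32.
|28.6 − 32| = 3.4.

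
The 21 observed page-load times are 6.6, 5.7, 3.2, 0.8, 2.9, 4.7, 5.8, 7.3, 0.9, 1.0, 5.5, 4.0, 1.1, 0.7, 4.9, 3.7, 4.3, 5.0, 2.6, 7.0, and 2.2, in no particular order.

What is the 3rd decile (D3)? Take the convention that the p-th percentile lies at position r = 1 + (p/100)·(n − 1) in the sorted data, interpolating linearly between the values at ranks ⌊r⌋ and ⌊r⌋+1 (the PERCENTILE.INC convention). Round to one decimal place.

2.6

Sorted: 0.7, 0.8, 0.9, 1.0, 1.1, 2.2, 2.6, 2.9, 3.2, 3.7, 4.0, 4.3, 4.7, 4.9, 5.0, 5.5, 5.7, 5.8, 6.6, 7.0, 7.3.
n = 21.
r = 1 + (30/100)·(21 − 1) = 1 + 6 = 7.
r is an integer, so P30 is the value at rank 7: 2.6.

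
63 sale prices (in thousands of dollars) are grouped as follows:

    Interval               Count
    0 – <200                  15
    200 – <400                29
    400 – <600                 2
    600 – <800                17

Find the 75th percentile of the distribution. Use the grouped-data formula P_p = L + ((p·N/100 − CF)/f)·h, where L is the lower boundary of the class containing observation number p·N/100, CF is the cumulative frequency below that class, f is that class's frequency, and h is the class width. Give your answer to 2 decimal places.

N = 63; target position k = 75/100 · 63 = 47.25.
Cumulative frequencies: 15, 44, 46, 63.
Observation 47.25 falls in the class 600 – <800.
L = 600, CF = 46, f = 17, h = 200.
P75 = 600 + ((47.25 − 46)/17)·200 = 600 + 14.7059 = 614.706.

614.71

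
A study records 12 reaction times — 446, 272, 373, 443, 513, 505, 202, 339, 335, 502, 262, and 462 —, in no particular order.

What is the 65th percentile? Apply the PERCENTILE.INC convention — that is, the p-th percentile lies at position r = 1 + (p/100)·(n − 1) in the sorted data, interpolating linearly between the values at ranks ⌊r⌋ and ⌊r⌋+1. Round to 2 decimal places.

448.40

Sorted: 202, 262, 272, 335, 339, 373, 443, 446, 462, 502, 505, 513.
n = 12.
r = 1 + (65/100)·(12 − 1) = 1 + 7.15 = 8.15.
Rank 8 is 446 and rank 9 is 462.
Interpolate: 446 + 0.15·(462 − 446) = 446 + 0.15·16 = 448.4.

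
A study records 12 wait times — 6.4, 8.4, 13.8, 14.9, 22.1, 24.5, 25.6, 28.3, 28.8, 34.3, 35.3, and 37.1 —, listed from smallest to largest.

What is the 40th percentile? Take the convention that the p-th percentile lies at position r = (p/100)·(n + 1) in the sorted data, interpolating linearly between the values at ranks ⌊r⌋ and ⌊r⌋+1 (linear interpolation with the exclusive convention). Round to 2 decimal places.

22.58

n = 12.
r = (40/100)·(12 + 1) = 5.2.
Rank 5 is 22.1 and rank 6 is 24.5.
Interpolate: 22.1 + 0.2·(24.5 − 22.1) = 22.1 + 0.2·2.4 = 22.58.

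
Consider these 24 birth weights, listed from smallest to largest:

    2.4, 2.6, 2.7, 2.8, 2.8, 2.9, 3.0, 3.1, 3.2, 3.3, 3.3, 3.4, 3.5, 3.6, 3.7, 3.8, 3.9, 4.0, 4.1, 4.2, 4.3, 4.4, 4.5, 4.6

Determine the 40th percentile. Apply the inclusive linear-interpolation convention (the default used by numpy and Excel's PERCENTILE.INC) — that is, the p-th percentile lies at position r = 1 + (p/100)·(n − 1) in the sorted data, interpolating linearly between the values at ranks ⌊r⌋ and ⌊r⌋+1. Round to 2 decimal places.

n = 24.
r = 1 + (40/100)·(24 − 1) = 1 + 9.2 = 10.2.
Rank 10 is 3.3 and rank 11 is 3.3.
Interpolate: 3.3 + 0.2·(3.3 − 3.3) = 3.3 + 0.2·0 = 3.3.

3.30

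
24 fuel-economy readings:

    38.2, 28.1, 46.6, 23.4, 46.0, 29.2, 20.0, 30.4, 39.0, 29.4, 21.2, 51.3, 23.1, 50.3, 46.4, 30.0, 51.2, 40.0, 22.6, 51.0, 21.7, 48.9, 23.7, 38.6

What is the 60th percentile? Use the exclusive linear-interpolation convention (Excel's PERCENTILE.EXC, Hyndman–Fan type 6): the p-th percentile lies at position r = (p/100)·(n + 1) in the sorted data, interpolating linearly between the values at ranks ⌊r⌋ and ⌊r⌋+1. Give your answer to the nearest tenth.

39.0

Sorted: 20.0, 21.2, 21.7, 22.6, 23.1, 23.4, 23.7, 28.1, 29.2, 29.4, 30.0, 30.4, 38.2, 38.6, 39.0, 40.0, 46.0, 46.4, 46.6, 48.9, 50.3, 51.0, 51.2, 51.3.
n = 24.
r = (60/100)·(24 + 1) = 15.
r is an integer, so P60 is the value at rank 15: 39.0.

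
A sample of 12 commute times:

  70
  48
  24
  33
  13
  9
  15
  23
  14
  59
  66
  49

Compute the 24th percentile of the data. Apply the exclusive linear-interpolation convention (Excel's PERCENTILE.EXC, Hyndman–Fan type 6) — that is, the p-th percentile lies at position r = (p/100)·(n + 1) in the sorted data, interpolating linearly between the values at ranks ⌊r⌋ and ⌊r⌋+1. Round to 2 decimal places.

14.12

Sorted: 9, 13, 14, 15, 23, 24, 33, 48, 49, 59, 66, 70.
n = 12.
r = (24/100)·(12 + 1) = 3.12.
Rank 3 is 14 and rank 4 is 15.
Interpolate: 14 + 0.12·(15 − 14) = 14 + 0.12·1 = 14.12.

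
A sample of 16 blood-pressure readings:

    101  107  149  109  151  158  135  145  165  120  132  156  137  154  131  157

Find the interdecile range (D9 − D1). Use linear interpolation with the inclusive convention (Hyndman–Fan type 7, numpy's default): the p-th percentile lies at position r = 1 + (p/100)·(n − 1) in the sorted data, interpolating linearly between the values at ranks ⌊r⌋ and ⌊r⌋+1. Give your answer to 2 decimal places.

Sorted: 101, 107, 109, 120, 131, 132, 135, 137, 145, 149, 151, 154, 156, 157, 158, 165.
n = 16.
P10: r = 2.5; ranks 2–3 are 107, 109; interpolating gives 108.
P90: r = 14.5; ranks 14–15 are 157, 158; interpolating gives 157.5.
Difference: 157.5 − 108 = 49.5.

49.50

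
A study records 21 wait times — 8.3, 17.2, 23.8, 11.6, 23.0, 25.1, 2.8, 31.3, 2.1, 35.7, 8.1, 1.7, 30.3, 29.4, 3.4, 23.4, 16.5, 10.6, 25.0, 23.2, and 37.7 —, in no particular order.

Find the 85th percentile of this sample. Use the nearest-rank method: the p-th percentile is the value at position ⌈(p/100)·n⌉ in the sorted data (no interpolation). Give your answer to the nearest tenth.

Sorted: 1.7, 2.1, 2.8, 3.4, 8.1, 8.3, 10.6, 11.6, 16.5, 17.2, 23.0, 23.2, 23.4, 23.8, 25.0, 25.1, 29.4, 30.3, 31.3, 35.7, 37.7.
n = 21.
Position = ⌈85/100 · 21⌉ = ⌈17.85⌉ = 18.
The value at rank 18 is 30.3.

30.3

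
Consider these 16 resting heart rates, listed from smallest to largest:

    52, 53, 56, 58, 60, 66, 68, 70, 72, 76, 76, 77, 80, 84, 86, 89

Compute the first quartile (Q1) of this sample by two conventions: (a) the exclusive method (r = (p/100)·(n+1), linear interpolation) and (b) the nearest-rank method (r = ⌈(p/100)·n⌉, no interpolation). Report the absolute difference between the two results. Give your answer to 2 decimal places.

n = 16.
(a) r = 4.25; between ranks 4 (58) and 5 (60): 58.5.
(b) the nearest-rank method: rank 4 → 58.
|58.5 − 58| = 0.5.

0.50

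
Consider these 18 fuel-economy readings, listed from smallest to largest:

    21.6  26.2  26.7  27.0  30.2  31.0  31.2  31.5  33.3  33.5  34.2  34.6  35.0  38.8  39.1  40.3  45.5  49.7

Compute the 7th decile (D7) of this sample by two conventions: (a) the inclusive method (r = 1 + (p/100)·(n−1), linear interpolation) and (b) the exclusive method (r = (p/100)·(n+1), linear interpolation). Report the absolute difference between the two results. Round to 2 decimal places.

1.18

n = 18.
(a) r = 12.9; between ranks 12 (34.6) and 13 (35.0): 34.96.
(b) r = 13.3; between ranks 13 (35.0) and 14 (38.8): 36.14.
|34.96 − 36.14| = 1.18.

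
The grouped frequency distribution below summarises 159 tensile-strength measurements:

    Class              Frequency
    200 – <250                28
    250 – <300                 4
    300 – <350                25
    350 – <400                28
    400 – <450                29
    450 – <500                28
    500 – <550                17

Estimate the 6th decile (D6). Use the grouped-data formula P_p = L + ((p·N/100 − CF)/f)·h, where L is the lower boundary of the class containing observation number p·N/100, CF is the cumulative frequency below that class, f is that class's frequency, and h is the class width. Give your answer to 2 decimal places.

417.93

N = 159; target position k = 60/100 · 159 = 95.4.
Cumulative frequencies: 28, 32, 57, 85, 114, 142, 159.
Observation 95.4 falls in the class 400 – <450.
L = 400, CF = 85, f = 29, h = 50.
P60 = 400 + ((95.4 − 85)/29)·50 = 400 + 17.931 = 417.931.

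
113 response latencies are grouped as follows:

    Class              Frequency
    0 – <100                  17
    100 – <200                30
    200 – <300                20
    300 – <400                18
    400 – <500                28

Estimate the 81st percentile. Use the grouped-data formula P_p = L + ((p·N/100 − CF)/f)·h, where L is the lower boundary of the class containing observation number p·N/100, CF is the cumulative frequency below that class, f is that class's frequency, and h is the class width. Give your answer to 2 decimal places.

423.32

N = 113; target position k = 81/100 · 113 = 91.53.
Cumulative frequencies: 17, 47, 67, 85, 113.
Observation 91.53 falls in the class 400 – <500.
L = 400, CF = 85, f = 28, h = 100.
P81 = 400 + ((91.53 − 85)/28)·100 = 400 + 23.3214 = 423.321.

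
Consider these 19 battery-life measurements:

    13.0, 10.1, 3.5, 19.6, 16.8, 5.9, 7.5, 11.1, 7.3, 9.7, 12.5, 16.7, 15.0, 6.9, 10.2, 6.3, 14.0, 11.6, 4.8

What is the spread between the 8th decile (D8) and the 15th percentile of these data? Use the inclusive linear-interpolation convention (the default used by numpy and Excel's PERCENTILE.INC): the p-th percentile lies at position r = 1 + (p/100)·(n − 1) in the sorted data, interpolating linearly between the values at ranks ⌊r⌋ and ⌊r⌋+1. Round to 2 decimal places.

Sorted: 3.5, 4.8, 5.9, 6.3, 6.9, 7.3, 7.5, 9.7, 10.1, 10.2, 11.1, 11.6, 12.5, 13.0, 14.0, 15.0, 16.7, 16.8, 19.6.
n = 19.
P15: r = 3.7; ranks 3–4 are 5.9, 6.3; interpolating gives 6.18.
P80: r = 15.4; ranks 15–16 are 14.0, 15.0; interpolating gives 14.4.
Difference: 14.4 − 6.18 = 8.22.

8.22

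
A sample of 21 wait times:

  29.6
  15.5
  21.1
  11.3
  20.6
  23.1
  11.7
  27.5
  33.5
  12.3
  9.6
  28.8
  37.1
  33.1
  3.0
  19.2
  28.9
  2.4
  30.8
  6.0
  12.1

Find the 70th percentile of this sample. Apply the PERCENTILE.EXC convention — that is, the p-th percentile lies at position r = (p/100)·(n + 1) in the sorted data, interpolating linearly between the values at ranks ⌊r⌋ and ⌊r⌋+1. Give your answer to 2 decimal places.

28.84

Sorted: 2.4, 3.0, 6.0, 9.6, 11.3, 11.7, 12.1, 12.3, 15.5, 19.2, 20.6, 21.1, 23.1, 27.5, 28.8, 28.9, 29.6, 30.8, 33.1, 33.5, 37.1.
n = 21.
r = (70/100)·(21 + 1) = 15.4.
Rank 15 is 28.8 and rank 16 is 28.9.
Interpolate: 28.8 + 0.4·(28.9 − 28.8) = 28.8 + 0.4·0.1 = 28.84.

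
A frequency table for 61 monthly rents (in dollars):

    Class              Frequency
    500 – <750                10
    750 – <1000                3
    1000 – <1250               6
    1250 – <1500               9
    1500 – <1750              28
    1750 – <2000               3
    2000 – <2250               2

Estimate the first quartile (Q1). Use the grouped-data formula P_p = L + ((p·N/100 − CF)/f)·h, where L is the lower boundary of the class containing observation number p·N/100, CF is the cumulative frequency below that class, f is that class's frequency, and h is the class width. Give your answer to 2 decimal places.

N = 61; target position k = 25/100 · 61 = 15.25.
Cumulative frequencies: 10, 13, 19, 28, 56, 59, 61.
Observation 15.25 falls in the class 1000 – <1250.
L = 1000, CF = 13, f = 6, h = 250.
P25 = 1000 + ((15.25 − 13)/6)·250 = 1000 + 93.75 = 1093.75.

1093.75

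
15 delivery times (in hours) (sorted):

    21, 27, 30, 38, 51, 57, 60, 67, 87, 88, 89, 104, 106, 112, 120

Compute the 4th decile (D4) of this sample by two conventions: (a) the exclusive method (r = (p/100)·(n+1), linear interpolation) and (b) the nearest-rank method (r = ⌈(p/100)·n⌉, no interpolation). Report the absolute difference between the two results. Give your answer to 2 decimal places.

n = 15.
(a) r = 6.4; between ranks 6 (57) and 7 (60): 58.2.
(b) the nearest-rank method: rank 6 → 57.
|58.2 − 57| = 1.2.

1.20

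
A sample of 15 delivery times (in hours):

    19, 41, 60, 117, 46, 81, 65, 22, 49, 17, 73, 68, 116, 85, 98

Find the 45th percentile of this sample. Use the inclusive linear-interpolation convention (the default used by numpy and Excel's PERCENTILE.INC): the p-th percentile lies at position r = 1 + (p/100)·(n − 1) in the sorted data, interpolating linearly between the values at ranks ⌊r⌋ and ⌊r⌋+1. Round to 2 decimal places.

Sorted: 17, 19, 22, 41, 46, 49, 60, 65, 68, 73, 81, 85, 98, 116, 117.
n = 15.
r = 1 + (45/100)·(15 − 1) = 1 + 6.3 = 7.3.
Rank 7 is 60 and rank 8 is 65.
Interpolate: 60 + 0.3·(65 − 60) = 60 + 0.3·5 = 61.5.

61.50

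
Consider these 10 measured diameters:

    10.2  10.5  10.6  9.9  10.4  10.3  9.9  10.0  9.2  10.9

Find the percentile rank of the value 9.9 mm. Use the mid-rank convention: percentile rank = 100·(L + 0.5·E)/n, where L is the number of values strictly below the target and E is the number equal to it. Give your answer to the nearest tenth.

Sorted: 9.2, 9.9, 9.9, 10.0, 10.2, 10.3, 10.4, 10.5, 10.6, 10.9.
Count below 9.9: L = 1; count equal: E = 2; n = 10.
Percentile rank = 100·(1 + 0.5·2)/10 = 100·2/10 = 20.

20.0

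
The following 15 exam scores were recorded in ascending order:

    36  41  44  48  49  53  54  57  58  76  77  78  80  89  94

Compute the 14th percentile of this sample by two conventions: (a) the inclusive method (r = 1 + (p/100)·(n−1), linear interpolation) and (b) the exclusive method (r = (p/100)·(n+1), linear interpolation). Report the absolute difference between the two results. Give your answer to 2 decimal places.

2.16

n = 15.
(a) r = 2.96; between ranks 2 (41) and 3 (44): 43.88.
(b) r = 2.24; between ranks 2 (41) and 3 (44): 41.72.
|43.88 − 41.72| = 2.16.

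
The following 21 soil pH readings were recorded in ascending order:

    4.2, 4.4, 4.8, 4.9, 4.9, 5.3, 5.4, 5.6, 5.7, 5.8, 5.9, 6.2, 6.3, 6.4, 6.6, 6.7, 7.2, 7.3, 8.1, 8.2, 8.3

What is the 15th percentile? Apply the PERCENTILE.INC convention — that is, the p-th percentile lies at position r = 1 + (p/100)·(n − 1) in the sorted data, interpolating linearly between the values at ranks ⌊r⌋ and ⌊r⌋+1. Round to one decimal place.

4.9

n = 21.
r = 1 + (15/100)·(21 − 1) = 1 + 3 = 4.
r is an integer, so P15 is the value at rank 4: 4.9.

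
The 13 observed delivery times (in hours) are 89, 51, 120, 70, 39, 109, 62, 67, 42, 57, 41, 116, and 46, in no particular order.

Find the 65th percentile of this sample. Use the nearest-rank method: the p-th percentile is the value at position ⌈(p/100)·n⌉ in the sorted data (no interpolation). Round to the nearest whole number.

Sorted: 39, 41, 42, 46, 51, 57, 62, 67, 70, 89, 109, 116, 120.
n = 13.
Position = ⌈65/100 · 13⌉ = ⌈8.45⌉ = 9.
The value at rank 9 is 70.

70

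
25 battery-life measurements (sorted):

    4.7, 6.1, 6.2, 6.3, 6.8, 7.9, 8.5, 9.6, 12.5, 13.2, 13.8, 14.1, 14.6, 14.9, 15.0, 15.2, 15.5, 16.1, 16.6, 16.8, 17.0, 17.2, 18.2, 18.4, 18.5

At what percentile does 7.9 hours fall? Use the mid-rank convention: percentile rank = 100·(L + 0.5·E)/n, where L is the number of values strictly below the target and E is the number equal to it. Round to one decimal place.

22.0

Count below 7.9: L = 5; count equal: E = 1; n = 25.
Percentile rank = 100·(5 + 0.5·1)/25 = 100·5.5/25 = 22.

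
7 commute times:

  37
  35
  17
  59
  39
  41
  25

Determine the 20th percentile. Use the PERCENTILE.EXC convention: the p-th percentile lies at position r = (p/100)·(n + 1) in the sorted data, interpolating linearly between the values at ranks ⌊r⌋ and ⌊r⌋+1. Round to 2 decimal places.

21.80

Sorted: 17, 25, 35, 37, 39, 41, 59.
n = 7.
r = (20/100)·(7 + 1) = 1.6.
Rank 1 is 17 and rank 2 is 25.
Interpolate: 17 + 0.6·(25 − 17) = 17 + 0.6·8 = 21.8.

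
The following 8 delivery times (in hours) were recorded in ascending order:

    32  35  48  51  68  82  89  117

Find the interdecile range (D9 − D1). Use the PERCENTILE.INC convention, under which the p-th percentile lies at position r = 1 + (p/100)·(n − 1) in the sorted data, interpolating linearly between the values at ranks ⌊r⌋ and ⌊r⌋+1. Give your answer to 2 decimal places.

63.30

n = 8.
P10: r = 1.7; ranks 1–2 are 32, 35; interpolating gives 34.1.
P90: r = 7.3; ranks 7–8 are 89, 117; interpolating gives 97.4.
Difference: 97.4 − 34.1 = 63.3.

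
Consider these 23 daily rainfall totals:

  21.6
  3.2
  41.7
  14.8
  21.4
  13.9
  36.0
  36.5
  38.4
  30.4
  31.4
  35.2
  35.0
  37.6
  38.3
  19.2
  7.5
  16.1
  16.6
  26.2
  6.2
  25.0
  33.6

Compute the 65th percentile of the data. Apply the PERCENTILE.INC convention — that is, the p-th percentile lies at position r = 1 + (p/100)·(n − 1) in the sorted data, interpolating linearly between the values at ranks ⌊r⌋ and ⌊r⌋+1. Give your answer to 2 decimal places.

Sorted: 3.2, 6.2, 7.5, 13.9, 14.8, 16.1, 16.6, 19.2, 21.4, 21.6, 25.0, 26.2, 30.4, 31.4, 33.6, 35.0, 35.2, 36.0, 36.5, 37.6, 38.3, 38.4, 41.7.
n = 23.
r = 1 + (65/100)·(23 − 1) = 1 + 14.3 = 15.3.
Rank 15 is 33.6 and rank 16 is 35.0.
Interpolate: 33.6 + 0.3·(35.0 − 33.6) = 33.6 + 0.3·1.4 = 34.02.

34.02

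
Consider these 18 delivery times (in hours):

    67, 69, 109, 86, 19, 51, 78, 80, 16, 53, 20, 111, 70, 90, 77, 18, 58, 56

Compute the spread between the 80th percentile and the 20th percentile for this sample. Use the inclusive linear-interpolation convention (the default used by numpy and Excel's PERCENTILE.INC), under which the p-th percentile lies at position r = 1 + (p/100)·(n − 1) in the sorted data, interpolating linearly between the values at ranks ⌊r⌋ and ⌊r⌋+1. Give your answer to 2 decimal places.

Sorted: 16, 18, 19, 20, 51, 53, 56, 58, 67, 69, 70, 77, 78, 80, 86, 90, 109, 111.
n = 18.
P20: r = 4.4; ranks 4–5 are 20, 51; interpolating gives 32.4.
P80: r = 14.6; ranks 14–15 are 80, 86; interpolating gives 83.6.
Difference: 83.6 − 32.4 = 51.2.

51.20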